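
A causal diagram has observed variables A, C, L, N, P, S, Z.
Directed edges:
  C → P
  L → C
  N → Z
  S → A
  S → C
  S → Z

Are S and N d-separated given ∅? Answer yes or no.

Bayes-Ball from S | ∅ reaches {A,C,P,Z}.
N ∉ reach(S|∅) ⇒ S ⊥ N | ∅.

Yes — S ⊥ N | ∅.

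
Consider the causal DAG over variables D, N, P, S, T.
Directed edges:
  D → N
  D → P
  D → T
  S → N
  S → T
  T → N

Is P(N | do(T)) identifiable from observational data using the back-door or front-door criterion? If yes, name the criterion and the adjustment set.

desc(T)\{T}={N}; candidates ⊆ {D,P,S}.
size 0: {}; under {} T still reaches {D,N,P,S} ∋ N.
size 1: {D}, {P}, {S}; under {D} T still reaches {N,S} ∋ N.
{D,S}: T⊥N given {D,S} in G with T→· removed — back-door holds.
P(N|do(T)) = Σ_{D,S} P(N|T,D,S)·P(D,S).

P(N|do(T)): backdoor, adjust for {D, S}.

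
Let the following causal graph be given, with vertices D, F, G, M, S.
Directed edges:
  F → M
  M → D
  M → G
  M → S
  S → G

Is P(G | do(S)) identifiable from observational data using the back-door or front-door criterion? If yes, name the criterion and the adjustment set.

P(G|do(S)): backdoor, adjust for {M}.

desc(S)\{S}={G}; candidates ⊆ {D,F,M}.
size 0: {}; under {} S still reaches {D,F,G,M} ∋ G.
{M}: S⊥G given {M} in G with S→· removed — back-door holds.
P(G|do(S)) = Σ_{M} P(G|S,M)·P(M).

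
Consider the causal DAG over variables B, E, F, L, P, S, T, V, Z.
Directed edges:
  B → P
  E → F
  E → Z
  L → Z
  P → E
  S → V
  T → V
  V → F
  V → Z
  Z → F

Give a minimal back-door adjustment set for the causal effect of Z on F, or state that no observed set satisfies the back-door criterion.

Z→F: minimal back-door set {E, V}.

desc(Z)\{Z}={F}; candidates ⊆ {B,E,L,P,S,T,V}.
size 0: {}; under {} Z still reaches {B,E,F,L,P,S,T,V} ∋ F.
size 1: {B}, {E}, {L} …(+4); under {B} Z still reaches {E,F,L,P,S,T,V} ∋ F.
{E,V}: Z⊥F given {E,V} in G with Z→· removed — back-door holds.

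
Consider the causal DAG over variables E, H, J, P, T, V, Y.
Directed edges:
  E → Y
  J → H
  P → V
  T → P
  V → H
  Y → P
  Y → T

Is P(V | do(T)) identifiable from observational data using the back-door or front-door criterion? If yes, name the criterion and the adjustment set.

P(V|do(T)): backdoor, adjust for {Y}.

desc(T)\{T}={H,P,V}; candidates ⊆ {E,J,Y}.
size 0: {}; under {} T still reaches {E,H,P,V,Y} ∋ V.
{Y}: T⊥V given {Y} in G with T→· removed — back-door holds.
P(V|do(T)) = Σ_{Y} P(V|T,Y)·P(Y).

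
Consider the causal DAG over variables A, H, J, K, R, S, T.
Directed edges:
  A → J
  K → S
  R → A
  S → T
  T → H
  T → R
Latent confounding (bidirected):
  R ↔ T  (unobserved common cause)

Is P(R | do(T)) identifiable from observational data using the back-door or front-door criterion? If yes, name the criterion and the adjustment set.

desc(T)\{T}={A,H,J,R}; candidates ⊆ {K,S}.
T↔R: latent back-door arc(s) into T.
size 0: {}; under {} T still reaches {A,J,K,R,S} ∋ R.
size 1: {K}, {S}; under {K} T still reaches {A,J,R,S} ∋ R.
size 2: {K,S}; under {K,S} T still reaches {A,J,R} ∋ R.
T↔R cannot be blocked by any observed set — no back-door set.
No mediator lies on a directed T→…→R path.
Neither criterion identifies P(R|do(T)) in this graph.

P(R|do(T)): not identifiable (no BD/FD set).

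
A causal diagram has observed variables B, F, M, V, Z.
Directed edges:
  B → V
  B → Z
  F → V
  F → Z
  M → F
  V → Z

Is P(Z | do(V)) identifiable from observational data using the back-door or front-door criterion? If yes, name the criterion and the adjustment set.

desc(V)\{V}={Z}; candidates ⊆ {B,F,M}.
size 0: {}; under {} V still reaches {B,F,M,Z} ∋ Z.
size 1: {B}, {F}, {M}; under {B} V still reaches {F,M,Z} ∋ Z.
{B,F}: V⊥Z given {B,F} in G with V→· removed — back-door holds.
P(Z|do(V)) = Σ_{B,F} P(Z|V,B,F)·P(B,F).

P(Z|do(V)): backdoor, adjust for {B, F}.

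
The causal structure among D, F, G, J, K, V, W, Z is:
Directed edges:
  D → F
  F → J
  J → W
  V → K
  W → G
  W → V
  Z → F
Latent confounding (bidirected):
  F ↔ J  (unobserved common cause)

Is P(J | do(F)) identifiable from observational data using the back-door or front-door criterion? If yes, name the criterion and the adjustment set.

P(J|do(F)): not identifiable (no BD/FD set).

desc(F)\{F}={G,J,K,V,W}; candidates ⊆ {D,Z}.
F↔J: latent back-door arc(s) into F.
size 0: {}; under {} F still reaches {D,G,J,K,V,W,Z} ∋ J.
size 1: {D}, {Z}; under {D} F still reaches {G,J,K,V,W,Z} ∋ J.
size 2: {D,Z}; under {D,Z} F still reaches {G,J,K,V,W} ∋ J.
F↔J cannot be blocked by any observed set — no back-door set.
No mediator lies on a directed F→…→J path.
Neither criterion identifies P(J|do(F)) in this graph.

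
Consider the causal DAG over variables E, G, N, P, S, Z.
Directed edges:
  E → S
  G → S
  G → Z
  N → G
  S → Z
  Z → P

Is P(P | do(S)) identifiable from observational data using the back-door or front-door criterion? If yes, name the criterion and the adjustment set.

P(P|do(S)): backdoor, adjust for {G}.

desc(S)\{S}={P,Z}; candidates ⊆ {E,G,N}.
size 0: {}; under {} S still reaches {E,G,N,P,Z} ∋ P.
{G}: S⊥P given {G} in G with S→· removed — back-door holds.
P(P|do(S)) = Σ_{G} P(P|S,G)·P(G).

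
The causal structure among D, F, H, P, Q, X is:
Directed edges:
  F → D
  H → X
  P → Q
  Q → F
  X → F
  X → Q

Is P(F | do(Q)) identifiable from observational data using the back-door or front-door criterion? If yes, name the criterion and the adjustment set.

desc(Q)\{Q}={D,F}; candidates ⊆ {H,P,X}.
size 0: {}; under {} Q still reaches {D,F,H,P,X} ∋ F.
{X}: Q⊥F given {X} in G with Q→· removed — back-door holds.
P(F|do(Q)) = Σ_{X} P(F|Q,X)·P(X).

P(F|do(Q)): backdoor, adjust for {X}.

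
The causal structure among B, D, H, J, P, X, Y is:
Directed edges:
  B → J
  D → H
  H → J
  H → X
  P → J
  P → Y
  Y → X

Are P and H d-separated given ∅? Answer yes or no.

Yes — P ⊥ H | ∅.

Bayes-Ball from P | ∅ reaches {J,X,Y}.
H ∉ reach(P|∅) ⇒ P ⊥ H | ∅.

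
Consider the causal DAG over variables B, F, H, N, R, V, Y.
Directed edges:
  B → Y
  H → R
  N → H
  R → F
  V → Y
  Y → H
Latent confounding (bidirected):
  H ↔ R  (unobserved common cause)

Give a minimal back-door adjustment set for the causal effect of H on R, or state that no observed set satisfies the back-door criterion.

desc(H)\{H}={F,R}; candidates ⊆ {B,N,V,Y}.
H↔R: latent back-door arc(s) into H.
size 0: {}; under {} H still reaches {B,F,N,R,V,Y} ∋ R.
size 1: {B}, {N}, {V} …(+1); under {B} H still reaches {F,N,R,V,Y} ∋ R.
size 2: {B,N}, {B,V}, {B,Y} …(+3); under {B,N} H still reaches {F,R,V,Y} ∋ R.
H↔R cannot be blocked by any observed set — no back-door set.

H→R: no observed back-door set.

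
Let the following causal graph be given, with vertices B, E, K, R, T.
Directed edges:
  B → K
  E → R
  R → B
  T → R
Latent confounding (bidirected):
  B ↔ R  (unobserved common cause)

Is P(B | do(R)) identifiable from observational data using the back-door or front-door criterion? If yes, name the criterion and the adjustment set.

desc(R)\{R}={B,K}; candidates ⊆ {E,T}.
R↔B: latent back-door arc(s) into R.
size 0: {}; under {} R still reaches {B,E,K,T} ∋ B.
size 1: {E}, {T}; under {E} R still reaches {B,K,T} ∋ B.
size 2: {E,T}; under {E,T} R still reaches {B,K} ∋ B.
R↔B cannot be blocked by any observed set — no back-door set.
No mediator lies on a directed R→…→B path.
Neither criterion identifies P(B|do(R)) in this graph.

P(B|do(R)): not identifiable (no BD/FD set).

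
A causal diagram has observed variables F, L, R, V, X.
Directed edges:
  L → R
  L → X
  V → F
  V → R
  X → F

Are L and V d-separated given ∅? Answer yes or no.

Yes — L ⊥ V | ∅.

Bayes-Ball from L | ∅ reaches {F,R,X}.
V ∉ reach(L|∅) ⇒ L ⊥ V | ∅.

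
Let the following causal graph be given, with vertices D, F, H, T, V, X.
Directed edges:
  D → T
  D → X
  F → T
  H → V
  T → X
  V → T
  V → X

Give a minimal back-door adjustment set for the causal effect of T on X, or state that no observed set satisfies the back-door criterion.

T→X: minimal back-door set {D, V}.

desc(T)\{T}={X}; candidates ⊆ {D,F,H,V}.
size 0: {}; under {} T still reaches {D,F,H,V,X} ∋ X.
size 1: {D}, {F}, {H} …(+1); under {D} T still reaches {F,H,V,X} ∋ X.
{D,V}: T⊥X given {D,V} in G with T→· removed — back-door holds.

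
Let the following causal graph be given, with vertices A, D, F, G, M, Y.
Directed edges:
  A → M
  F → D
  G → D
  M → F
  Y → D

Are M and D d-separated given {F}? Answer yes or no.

Yes — M ⊥ D | {F}.

Bayes-Ball from M | {F} reaches {A}.
D ∉ reach(M|{F}) ⇒ M ⊥ D | {F}.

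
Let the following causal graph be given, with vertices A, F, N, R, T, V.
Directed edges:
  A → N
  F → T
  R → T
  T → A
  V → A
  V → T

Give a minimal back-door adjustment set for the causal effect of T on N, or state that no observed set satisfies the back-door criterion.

T→N: minimal back-door set {V}.

desc(T)\{T}={A,N}; candidates ⊆ {F,R,V}.
size 0: {}; under {} T still reaches {A,F,N,R,V} ∋ N.
{V}: T⊥N given {V} in G with T→· removed — back-door holds.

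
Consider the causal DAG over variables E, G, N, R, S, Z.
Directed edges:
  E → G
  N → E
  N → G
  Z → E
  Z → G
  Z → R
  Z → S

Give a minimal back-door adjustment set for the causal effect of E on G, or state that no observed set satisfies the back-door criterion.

E→G: minimal back-door set {N, Z}.

desc(E)\{E}={G}; candidates ⊆ {N,R,S,Z}.
size 0: {}; under {} E still reaches {G,N,R,S,Z} ∋ G.
size 1: {N}, {R}, {S} …(+1); under {N} E still reaches {G,R,S,Z} ∋ G.
{N,Z}: E⊥G given {N,Z} in G with E→· removed — back-door holds.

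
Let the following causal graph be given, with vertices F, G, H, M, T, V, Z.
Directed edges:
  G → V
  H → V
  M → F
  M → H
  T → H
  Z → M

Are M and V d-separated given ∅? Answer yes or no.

Bayes-Ball from M | ∅ reaches {F,H,V,Z}.
V ∈ reach(M|∅) ⇒ M ⊥̸ V | ∅.

No — M and V are d-connected given ∅.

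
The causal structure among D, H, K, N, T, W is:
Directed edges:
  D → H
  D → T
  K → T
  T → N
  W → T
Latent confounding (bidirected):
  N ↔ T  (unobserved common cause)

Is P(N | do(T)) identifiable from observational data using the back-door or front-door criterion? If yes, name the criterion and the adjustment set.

desc(T)\{T}={N}; candidates ⊆ {D,H,K,W}.
T↔N: latent back-door arc(s) into T.
size 0: {}; under {} T still reaches {D,H,K,N,W} ∋ N.
size 1: {D}, {H}, {K} …(+1); under {D} T still reaches {K,N,W} ∋ N.
size 2: {D,H}, {D,K}, {D,W} …(+3); under {D,H} T still reaches {K,N,W} ∋ N.
T↔N cannot be blocked by any observed set — no back-door set.
No mediator lies on a directed T→…→N path.
Neither criterion identifies P(N|do(T)) in this graph.

P(N|do(T)): not identifiable (no BD/FD set).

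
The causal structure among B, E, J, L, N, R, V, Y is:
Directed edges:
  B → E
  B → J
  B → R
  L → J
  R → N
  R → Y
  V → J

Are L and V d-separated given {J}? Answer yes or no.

No — L and V are d-connected given {J}.

Bayes-Ball from L | {J} reaches {B,E,N,R,V,Y}.
V ∈ reach(L|{J}) ⇒ L ⊥̸ V | {J}.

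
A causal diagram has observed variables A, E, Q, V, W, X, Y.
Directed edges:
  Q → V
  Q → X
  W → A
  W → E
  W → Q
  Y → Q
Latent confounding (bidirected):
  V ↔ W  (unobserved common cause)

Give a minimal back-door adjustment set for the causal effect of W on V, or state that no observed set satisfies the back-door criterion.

W→V: no observed back-door set.

desc(W)\{W}={A,E,Q,V,X}; candidates ⊆ {Y}.
W↔V: latent back-door arc(s) into W.
size 0: {}; under {} W still reaches {V} ∋ V.
size 1: {Y}; under {Y} W still reaches {V} ∋ V.
W↔V cannot be blocked by any observed set — no back-door set.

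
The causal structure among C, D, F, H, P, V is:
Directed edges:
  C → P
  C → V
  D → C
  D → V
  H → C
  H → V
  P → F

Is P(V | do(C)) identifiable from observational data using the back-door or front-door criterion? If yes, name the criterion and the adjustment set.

P(V|do(C)): backdoor, adjust for {D, H}.

desc(C)\{C}={F,P,V}; candidates ⊆ {D,H}.
size 0: {}; under {} C still reaches {D,H,V} ∋ V.
size 1: {D}, {H}; under {D} C still reaches {H,V} ∋ V.
{D,H}: C⊥V given {D,H} in G with C→· removed — back-door holds.
P(V|do(C)) = Σ_{D,H} P(V|C,D,H)·P(D,H).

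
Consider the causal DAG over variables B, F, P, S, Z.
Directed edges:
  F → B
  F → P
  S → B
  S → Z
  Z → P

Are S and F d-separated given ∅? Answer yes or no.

Bayes-Ball from S | ∅ reaches {B,P,Z}.
F ∉ reach(S|∅) ⇒ S ⊥ F | ∅.

Yes — S ⊥ F | ∅.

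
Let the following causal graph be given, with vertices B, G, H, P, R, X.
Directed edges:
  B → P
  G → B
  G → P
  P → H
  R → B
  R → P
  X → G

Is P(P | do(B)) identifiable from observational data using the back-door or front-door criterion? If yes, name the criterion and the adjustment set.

P(P|do(B)): backdoor, adjust for {G, R}.

desc(B)\{B}={H,P}; candidates ⊆ {G,R,X}.
size 0: {}; under {} B still reaches {G,H,P,R,X} ∋ P.
size 1: {G}, {R}, {X}; under {G} B still reaches {H,P,R} ∋ P.
{G,R}: B⊥P given {G,R} in G with B→· removed — back-door holds.
P(P|do(B)) = Σ_{G,R} P(P|B,G,R)·P(G,R).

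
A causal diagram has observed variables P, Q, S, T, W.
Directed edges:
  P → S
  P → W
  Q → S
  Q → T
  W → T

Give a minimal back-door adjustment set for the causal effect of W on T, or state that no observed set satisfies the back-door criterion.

W→T: minimal back-door set ∅.

desc(W)\{W}={T}; candidates ⊆ {P,Q,S}.
∅: W⊥T given ∅ in G with W→· removed — back-door holds.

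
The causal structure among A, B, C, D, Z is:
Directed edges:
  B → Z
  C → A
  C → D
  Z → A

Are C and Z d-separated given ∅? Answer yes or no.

Bayes-Ball from C | ∅ reaches {A,D}.
Z ∉ reach(C|∅) ⇒ C ⊥ Z | ∅.

Yes — C ⊥ Z | ∅.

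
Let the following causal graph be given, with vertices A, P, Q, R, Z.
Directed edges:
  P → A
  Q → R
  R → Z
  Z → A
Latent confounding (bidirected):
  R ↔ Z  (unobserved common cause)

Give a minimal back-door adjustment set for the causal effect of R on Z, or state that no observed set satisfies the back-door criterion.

desc(R)\{R}={A,Z}; candidates ⊆ {P,Q}.
R↔Z: latent back-door arc(s) into R.
size 0: {}; under {} R still reaches {A,Q,Z} ∋ Z.
size 1: {P}, {Q}; under {P} R still reaches {A,Q,Z} ∋ Z.
size 2: {P,Q}; under {P,Q} R still reaches {A,Z} ∋ Z.
R↔Z cannot be blocked by any observed set — no back-door set.

R→Z: no observed back-door set.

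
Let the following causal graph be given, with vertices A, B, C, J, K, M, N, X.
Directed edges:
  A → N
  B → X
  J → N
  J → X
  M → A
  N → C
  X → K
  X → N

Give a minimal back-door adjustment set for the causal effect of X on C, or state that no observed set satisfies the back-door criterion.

desc(X)\{X}={C,K,N}; candidates ⊆ {A,B,J,M}.
size 0: {}; under {} X still reaches {B,C,J,N} ∋ C.
{J}: X⊥C given {J} in G with X→· removed — back-door holds.

X→C: minimal back-door set {J}.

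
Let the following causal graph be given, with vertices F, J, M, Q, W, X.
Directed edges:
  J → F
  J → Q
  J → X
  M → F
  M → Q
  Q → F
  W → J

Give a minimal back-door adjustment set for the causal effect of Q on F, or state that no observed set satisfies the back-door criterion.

desc(Q)\{Q}={F}; candidates ⊆ {J,M,W,X}.
size 0: {}; under {} Q still reaches {F,J,M,W,X} ∋ F.
size 1: {J}, {M}, {W} …(+1); under {J} Q still reaches {F,M} ∋ F.
{J,M}: Q⊥F given {J,M} in G with Q→· removed — back-door holds.

Q→F: minimal back-door set {J, M}.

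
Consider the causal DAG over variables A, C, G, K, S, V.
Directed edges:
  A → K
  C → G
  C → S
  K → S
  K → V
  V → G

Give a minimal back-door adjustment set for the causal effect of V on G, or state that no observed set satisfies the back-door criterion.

desc(V)\{V}={G}; candidates ⊆ {A,C,K,S}.
∅: V⊥G given ∅ in G with V→· removed — back-door holds.

V→G: minimal back-door set ∅.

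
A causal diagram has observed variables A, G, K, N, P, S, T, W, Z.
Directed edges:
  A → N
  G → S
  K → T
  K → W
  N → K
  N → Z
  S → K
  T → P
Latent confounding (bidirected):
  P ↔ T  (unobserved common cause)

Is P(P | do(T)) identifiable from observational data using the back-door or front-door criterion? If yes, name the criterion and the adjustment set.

P(P|do(T)): not identifiable (no BD/FD set).

desc(T)\{T}={P}; candidates ⊆ {A,G,K,N,S,W,Z}.
T↔P: latent back-door arc(s) into T.
size 0: {}; under {} T still reaches {A,G,K,N,P,S,W,Z} ∋ P.
size 1: {A}, {G}, {K} …(+4); under {A} T still reaches {G,K,N,P,S,W,Z} ∋ P.
size 2: {A,G}, {A,K}, {A,N} …(+18); under {A,G} T still reaches {K,N,P,S,W,Z} ∋ P.
T↔P cannot be blocked by any observed set — no back-door set.
No mediator lies on a directed T→…→P path.
Neither criterion identifies P(P|do(T)) in this graph.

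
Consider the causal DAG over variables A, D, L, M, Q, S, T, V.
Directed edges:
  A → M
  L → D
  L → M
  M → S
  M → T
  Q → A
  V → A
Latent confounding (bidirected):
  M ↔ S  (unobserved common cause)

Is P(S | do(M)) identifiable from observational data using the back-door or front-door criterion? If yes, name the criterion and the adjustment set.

P(S|do(M)): not identifiable (no BD/FD set).

desc(M)\{M}={S,T}; candidates ⊆ {A,D,L,Q,V}.
M↔S: latent back-door arc(s) into M.
size 0: {}; under {} M still reaches {A,D,L,Q,S,V} ∋ S.
size 1: {A}, {D}, {L} …(+2); under {A} M still reaches {D,L,S} ∋ S.
size 2: {A,D}, {A,L}, {A,Q} …(+7); under {A,D} M still reaches {L,S} ∋ S.
M↔S cannot be blocked by any observed set — no back-door set.
No mediator lies on a directed M→…→S path.
Neither criterion identifies P(S|do(M)) in this graph.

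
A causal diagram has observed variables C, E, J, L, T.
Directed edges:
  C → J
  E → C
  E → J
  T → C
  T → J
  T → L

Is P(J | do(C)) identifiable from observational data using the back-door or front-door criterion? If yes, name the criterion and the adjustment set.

P(J|do(C)): backdoor, adjust for {E, T}.

desc(C)\{C}={J}; candidates ⊆ {E,L,T}.
size 0: {}; under {} C still reaches {E,J,L,T} ∋ J.
size 1: {E}, {L}, {T}; under {E} C still reaches {J,L,T} ∋ J.
{E,T}: C⊥J given {E,T} in G with C→· removed — back-door holds.
P(J|do(C)) = Σ_{E,T} P(J|C,E,T)·P(E,T).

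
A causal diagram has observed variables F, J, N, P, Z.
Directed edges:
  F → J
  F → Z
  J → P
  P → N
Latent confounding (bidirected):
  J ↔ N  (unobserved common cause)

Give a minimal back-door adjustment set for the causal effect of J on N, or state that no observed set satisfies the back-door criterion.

desc(J)\{J}={N,P}; candidates ⊆ {F,Z}.
J↔N: latent back-door arc(s) into J.
size 0: {}; under {} J still reaches {F,N,Z} ∋ N.
size 1: {F}, {Z}; under {F} J still reaches {N} ∋ N.
size 2: {F,Z}; under {F,Z} J still reaches {N} ∋ N.
J↔N cannot be blocked by any observed set — no back-door set.

J→N: no observed back-door set.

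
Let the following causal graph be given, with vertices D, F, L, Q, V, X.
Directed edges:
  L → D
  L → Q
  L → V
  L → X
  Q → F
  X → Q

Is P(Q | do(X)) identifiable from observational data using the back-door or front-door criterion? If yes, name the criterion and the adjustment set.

desc(X)\{X}={F,Q}; candidates ⊆ {D,L,V}.
size 0: {}; under {} X still reaches {D,F,L,Q,V} ∋ Q.
{L}: X⊥Q given {L} in G with X→· removed — back-door holds.
P(Q|do(X)) = Σ_{L} P(Q|X,L)·P(L).

P(Q|do(X)): backdoor, adjust for {L}.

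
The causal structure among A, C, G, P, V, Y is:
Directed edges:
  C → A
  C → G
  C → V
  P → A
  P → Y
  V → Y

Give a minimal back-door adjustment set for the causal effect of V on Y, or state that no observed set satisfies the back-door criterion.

V→Y: minimal back-door set ∅.

desc(V)\{V}={Y}; candidates ⊆ {A,C,G,P}.
∅: V⊥Y given ∅ in G with V→· removed — back-door holds.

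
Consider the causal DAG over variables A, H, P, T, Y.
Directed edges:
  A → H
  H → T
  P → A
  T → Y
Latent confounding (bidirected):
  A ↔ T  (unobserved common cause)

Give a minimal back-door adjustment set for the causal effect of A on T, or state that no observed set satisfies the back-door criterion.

A→T: no observed back-door set.

desc(A)\{A}={H,T,Y}; candidates ⊆ {P}.
A↔T: latent back-door arc(s) into A.
size 0: {}; under {} A still reaches {P,T,Y} ∋ T.
size 1: {P}; under {P} A still reaches {T,Y} ∋ T.
A↔T cannot be blocked by any observed set — no back-door set.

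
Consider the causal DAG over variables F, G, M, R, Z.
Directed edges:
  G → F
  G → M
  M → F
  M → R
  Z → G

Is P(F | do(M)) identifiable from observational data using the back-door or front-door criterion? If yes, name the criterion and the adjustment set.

P(F|do(M)): backdoor, adjust for {G}.

desc(M)\{M}={F,R}; candidates ⊆ {G,Z}.
size 0: {}; under {} M still reaches {F,G,Z} ∋ F.
{G}: M⊥F given {G} in G with M→· removed — back-door holds.
P(F|do(M)) = Σ_{G} P(F|M,G)·P(G).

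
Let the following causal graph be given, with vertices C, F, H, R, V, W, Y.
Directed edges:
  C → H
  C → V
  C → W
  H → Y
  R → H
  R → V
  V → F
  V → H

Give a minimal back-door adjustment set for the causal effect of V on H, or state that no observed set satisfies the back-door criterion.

desc(V)\{V}={F,H,Y}; candidates ⊆ {C,R,W}.
size 0: {}; under {} V still reaches {C,H,R,W,Y} ∋ H.
size 1: {C}, {R}, {W}; under {C} V still reaches {H,R,Y} ∋ H.
{C,R}: V⊥H given {C,R} in G with V→· removed — back-door holds.

V→H: minimal back-door set {C, R}.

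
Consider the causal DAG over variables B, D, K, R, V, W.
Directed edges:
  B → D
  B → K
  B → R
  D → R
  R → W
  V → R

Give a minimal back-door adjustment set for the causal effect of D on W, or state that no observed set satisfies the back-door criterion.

desc(D)\{D}={R,W}; candidates ⊆ {B,K,V}.
size 0: {}; under {} D still reaches {B,K,R,W} ∋ W.
{B}: D⊥W given {B} in G with D→· removed — back-door holds.

D→W: minimal back-door set {B}.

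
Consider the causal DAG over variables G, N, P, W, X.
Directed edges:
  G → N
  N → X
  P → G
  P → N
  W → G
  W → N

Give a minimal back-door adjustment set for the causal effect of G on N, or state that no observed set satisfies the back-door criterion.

G→N: minimal back-door set {P, W}.

desc(G)\{G}={N,X}; candidates ⊆ {P,W}.
size 0: {}; under {} G still reaches {N,P,W,X} ∋ N.
size 1: {P}, {W}; under {P} G still reaches {N,W,X} ∋ N.
{P,W}: G⊥N given {P,W} in G with G→· removed — back-door holds.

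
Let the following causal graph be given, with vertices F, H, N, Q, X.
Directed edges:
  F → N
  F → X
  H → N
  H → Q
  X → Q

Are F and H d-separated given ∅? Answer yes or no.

Bayes-Ball from F | ∅ reaches {N,Q,X}.
H ∉ reach(F|∅) ⇒ F ⊥ H | ∅.

Yes — F ⊥ H | ∅.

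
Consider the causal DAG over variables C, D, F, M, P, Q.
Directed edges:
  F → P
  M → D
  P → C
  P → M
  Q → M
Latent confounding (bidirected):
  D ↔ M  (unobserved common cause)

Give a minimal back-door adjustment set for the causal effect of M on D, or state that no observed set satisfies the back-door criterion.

M→D: no observed back-door set.

desc(M)\{M}={D}; candidates ⊆ {C,F,P,Q}.
M↔D: latent back-door arc(s) into M.
size 0: {}; under {} M still reaches {C,D,F,P,Q} ∋ D.
size 1: {C}, {F}, {P} …(+1); under {C} M still reaches {D,F,P,Q} ∋ D.
size 2: {C,F}, {C,P}, {C,Q} …(+3); under {C,F} M still reaches {D,P,Q} ∋ D.
M↔D cannot be blocked by any observed set — no back-door set.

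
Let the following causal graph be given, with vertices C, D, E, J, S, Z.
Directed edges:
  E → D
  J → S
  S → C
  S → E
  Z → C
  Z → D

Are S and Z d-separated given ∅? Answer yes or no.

Bayes-Ball from S | ∅ reaches {C,D,E,J}.
Z ∉ reach(S|∅) ⇒ S ⊥ Z | ∅.

Yes — S ⊥ Z | ∅.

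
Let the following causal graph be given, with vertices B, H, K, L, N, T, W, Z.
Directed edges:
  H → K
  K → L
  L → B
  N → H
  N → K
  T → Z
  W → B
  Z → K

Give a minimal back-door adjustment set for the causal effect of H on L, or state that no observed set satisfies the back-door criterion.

desc(H)\{H}={B,K,L}; candidates ⊆ {N,T,W,Z}.
size 0: {}; under {} H still reaches {B,K,L,N} ∋ L.
{N}: H⊥L given {N} in G with H→· removed — back-door holds.

H→L: minimal back-door set {N}.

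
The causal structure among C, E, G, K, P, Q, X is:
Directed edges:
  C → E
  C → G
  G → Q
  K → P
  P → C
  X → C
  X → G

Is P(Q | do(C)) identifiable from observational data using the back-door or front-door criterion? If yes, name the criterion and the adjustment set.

desc(C)\{C}={E,G,Q}; candidates ⊆ {K,P,X}.
size 0: {}; under {} C still reaches {G,K,P,Q,X} ∋ Q.
{X}: C⊥Q given {X} in G with C→· removed — back-door holds.
P(Q|do(C)) = Σ_{X} P(Q|C,X)·P(X).

P(Q|do(C)): backdoor, adjust for {X}.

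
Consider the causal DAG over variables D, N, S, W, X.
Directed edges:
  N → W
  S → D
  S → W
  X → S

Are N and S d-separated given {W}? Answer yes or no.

Bayes-Ball from N | {W} reaches {D,S,X}.
S ∈ reach(N|{W}) ⇒ N ⊥̸ S | {W}.

No — N and S are d-connected given {W}.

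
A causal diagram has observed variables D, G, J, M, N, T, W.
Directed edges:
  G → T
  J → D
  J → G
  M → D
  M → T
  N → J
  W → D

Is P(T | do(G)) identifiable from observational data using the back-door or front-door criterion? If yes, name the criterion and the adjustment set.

desc(G)\{G}={T}; candidates ⊆ {D,J,M,N,W}.
∅: G⊥T given ∅ in G with G→· removed — back-door holds.
P(T|do(G)) = P(T|G) — no adjustment needed.

P(T|do(G)): backdoor, adjust for ∅.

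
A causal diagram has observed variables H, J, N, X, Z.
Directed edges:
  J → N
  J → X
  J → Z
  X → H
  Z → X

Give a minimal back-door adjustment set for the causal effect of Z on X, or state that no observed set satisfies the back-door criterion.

Z→X: minimal back-door set {J}.

desc(Z)\{Z}={H,X}; candidates ⊆ {J,N}.
size 0: {}; under {} Z still reaches {H,J,N,X} ∋ X.
{J}: Z⊥X given {J} in G with Z→· removed — back-door holds.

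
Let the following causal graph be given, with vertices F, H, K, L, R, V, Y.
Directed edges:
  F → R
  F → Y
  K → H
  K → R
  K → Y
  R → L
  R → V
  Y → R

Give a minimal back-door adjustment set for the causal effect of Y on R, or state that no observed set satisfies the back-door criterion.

Y→R: minimal back-door set {F, K}.

desc(Y)\{Y}={L,R,V}; candidates ⊆ {F,H,K}.
size 0: {}; under {} Y still reaches {F,H,K,L,R,V} ∋ R.
size 1: {F}, {H}, {K}; under {F} Y still reaches {H,K,L,R,V} ∋ R.
{F,K}: Y⊥R given {F,K} in G with Y→· removed — back-door holds.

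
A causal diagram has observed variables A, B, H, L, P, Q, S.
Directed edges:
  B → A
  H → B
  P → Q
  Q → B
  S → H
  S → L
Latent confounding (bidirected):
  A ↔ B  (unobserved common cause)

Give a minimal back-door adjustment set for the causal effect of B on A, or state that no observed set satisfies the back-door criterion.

desc(B)\{B}={A}; candidates ⊆ {H,L,P,Q,S}.
B↔A: latent back-door arc(s) into B.
size 0: {}; under {} B still reaches {A,H,L,P,Q,S} ∋ A.
size 1: {H}, {L}, {P} …(+2); under {H} B still reaches {A,P,Q} ∋ A.
size 2: {H,L}, {H,P}, {H,Q} …(+7); under {H,L} B still reaches {A,P,Q} ∋ A.
B↔A cannot be blocked by any observed set — no back-door set.

B→A: no observed back-door set.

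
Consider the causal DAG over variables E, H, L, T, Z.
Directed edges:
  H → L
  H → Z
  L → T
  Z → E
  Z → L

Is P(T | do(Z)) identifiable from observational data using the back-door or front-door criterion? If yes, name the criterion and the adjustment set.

P(T|do(Z)): backdoor, adjust for {H}.

desc(Z)\{Z}={E,L,T}; candidates ⊆ {H}.
size 0: {}; under {} Z still reaches {H,L,T} ∋ T.
{H}: Z⊥T given {H} in G with Z→· removed — back-door holds.
P(T|do(Z)) = Σ_{H} P(T|Z,H)·P(H).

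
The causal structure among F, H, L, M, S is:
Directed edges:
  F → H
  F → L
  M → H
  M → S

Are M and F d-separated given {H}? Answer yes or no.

Bayes-Ball from M | {H} reaches {F,L,S}.
F ∈ reach(M|{H}) ⇒ M ⊥̸ F | {H}.

No — M and F are d-connected given {H}.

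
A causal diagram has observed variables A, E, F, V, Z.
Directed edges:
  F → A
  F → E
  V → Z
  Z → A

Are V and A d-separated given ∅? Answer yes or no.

No — V and A are d-connected given ∅.

Bayes-Ball from V | ∅ reaches {A,Z}.
A ∈ reach(V|∅) ⇒ V ⊥̸ A | ∅.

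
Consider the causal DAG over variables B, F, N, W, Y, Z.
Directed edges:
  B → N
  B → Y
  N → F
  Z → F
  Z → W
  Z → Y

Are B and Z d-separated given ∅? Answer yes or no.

Yes — B ⊥ Z | ∅.

Bayes-Ball from B | ∅ reaches {F,N,Y}.
Z ∉ reach(B|∅) ⇒ B ⊥ Z | ∅.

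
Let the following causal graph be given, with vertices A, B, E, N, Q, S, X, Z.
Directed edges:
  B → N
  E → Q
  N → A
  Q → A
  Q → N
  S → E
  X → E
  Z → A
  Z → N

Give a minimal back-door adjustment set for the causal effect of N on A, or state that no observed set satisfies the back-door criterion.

N→A: minimal back-door set {Q, Z}.

desc(N)\{N}={A}; candidates ⊆ {B,E,Q,S,X,Z}.
size 0: {}; under {} N still reaches {A,B,E,Q,S,X,Z} ∋ A.
size 1: {B}, {E}, {Q} …(+3); under {B} N still reaches {A,E,Q,S,X,Z} ∋ A.
{Q,Z}: N⊥A given {Q,Z} in G with N→· removed — back-door holds.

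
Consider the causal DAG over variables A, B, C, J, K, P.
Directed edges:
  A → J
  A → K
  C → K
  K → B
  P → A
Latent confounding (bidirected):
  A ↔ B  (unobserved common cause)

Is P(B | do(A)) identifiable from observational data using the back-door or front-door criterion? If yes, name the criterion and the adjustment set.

P(B|do(A)): frontdoor, adjust for {K}.

desc(A)\{A}={B,J,K}; candidates ⊆ {C,P}.
A↔B: latent back-door arc(s) into A.
size 0: {}; under {} A still reaches {B,P} ∋ B.
size 1: {C}, {P}; under {C} A still reaches {B,P} ∋ B.
size 2: {C,P}; under {C,P} A still reaches {B} ∋ B.
A↔B cannot be blocked by any observed set — no back-door set.
{K}: (i) intercepts every directed A→B path; (ii) no back-door A→{K}; (iii) {A} blocks every back-door {K}→B. Front-door holds.
P(B|do(A)) = Σ_{K} P(K|A) Σ_{A'} P(B|K,A')P(A').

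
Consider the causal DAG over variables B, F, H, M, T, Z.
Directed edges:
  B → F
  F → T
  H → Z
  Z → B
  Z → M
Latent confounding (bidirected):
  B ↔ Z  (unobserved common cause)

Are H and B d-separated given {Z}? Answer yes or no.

Bayes-Ball from H | {Z} reaches {B,F,T}.
B ∈ reach(H|{Z}) ⇒ H ⊥̸ B | {Z}.

No — H and B are d-connected given {Z}.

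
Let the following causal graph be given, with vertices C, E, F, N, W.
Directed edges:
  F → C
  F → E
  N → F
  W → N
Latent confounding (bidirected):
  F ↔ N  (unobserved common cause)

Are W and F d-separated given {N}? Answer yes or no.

Bayes-Ball from W | {N} reaches {C,E,F}.
F ∈ reach(W|{N}) ⇒ W ⊥̸ F | {N}.

No — W and F are d-connected given {N}.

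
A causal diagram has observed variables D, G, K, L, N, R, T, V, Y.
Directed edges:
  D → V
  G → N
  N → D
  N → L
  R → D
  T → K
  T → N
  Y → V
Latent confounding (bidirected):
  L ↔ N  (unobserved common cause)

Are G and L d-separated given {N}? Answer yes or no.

Bayes-Ball from G | {N} reaches {K,L,T}.
L ∈ reach(G|{N}) ⇒ G ⊥̸ L | {N}.

No — G and L are d-connected given {N}.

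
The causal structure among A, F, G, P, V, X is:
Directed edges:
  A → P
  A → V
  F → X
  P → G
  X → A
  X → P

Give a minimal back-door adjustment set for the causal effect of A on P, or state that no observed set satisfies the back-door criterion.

desc(A)\{A}={G,P,V}; candidates ⊆ {F,X}.
size 0: {}; under {} A still reaches {F,G,P,X} ∋ P.
{X}: A⊥P given {X} in G with A→· removed — back-door holds.

A→P: minimal back-door set {X}.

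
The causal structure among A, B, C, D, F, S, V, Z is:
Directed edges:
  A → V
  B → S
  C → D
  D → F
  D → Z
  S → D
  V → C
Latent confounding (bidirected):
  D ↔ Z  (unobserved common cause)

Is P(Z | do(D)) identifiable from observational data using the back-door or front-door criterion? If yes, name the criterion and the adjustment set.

desc(D)\{D}={F,Z}; candidates ⊆ {A,B,C,S,V}.
D↔Z: latent back-door arc(s) into D.
size 0: {}; under {} D still reaches {A,B,C,S,V,Z} ∋ Z.
size 1: {A}, {B}, {C} …(+2); under {A} D still reaches {B,C,S,V,Z} ∋ Z.
size 2: {A,B}, {A,C}, {A,S} …(+7); under {A,B} D still reaches {C,S,V,Z} ∋ Z.
D↔Z cannot be blocked by any observed set — no back-door set.
No mediator lies on a directed D→…→Z path.
Neither criterion identifies P(Z|do(D)) in this graph.

P(Z|do(D)): not identifiable (no BD/FD set).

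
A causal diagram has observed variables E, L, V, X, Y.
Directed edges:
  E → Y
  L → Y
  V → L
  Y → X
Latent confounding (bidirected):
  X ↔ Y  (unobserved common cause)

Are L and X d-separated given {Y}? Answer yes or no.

Bayes-Ball from L | {Y} reaches {E,V,X}.
X ∈ reach(L|{Y}) ⇒ L ⊥̸ X | {Y}.

No — L and X are d-connected given {Y}.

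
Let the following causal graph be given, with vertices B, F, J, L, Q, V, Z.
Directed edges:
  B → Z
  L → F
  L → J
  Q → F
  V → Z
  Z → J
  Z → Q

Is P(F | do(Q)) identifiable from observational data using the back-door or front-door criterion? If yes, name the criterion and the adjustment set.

desc(Q)\{Q}={F}; candidates ⊆ {B,J,L,V,Z}.
∅: Q⊥F given ∅ in G with Q→· removed — back-door holds.
P(F|do(Q)) = P(F|Q) — no adjustment needed.

P(F|do(Q)): backdoor, adjust for ∅.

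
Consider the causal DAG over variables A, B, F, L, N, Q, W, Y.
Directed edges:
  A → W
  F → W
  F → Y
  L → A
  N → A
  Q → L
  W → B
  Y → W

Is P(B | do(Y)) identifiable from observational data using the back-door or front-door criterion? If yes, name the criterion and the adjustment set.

desc(Y)\{Y}={B,W}; candidates ⊆ {A,F,L,N,Q}.
size 0: {}; under {} Y still reaches {B,F,W} ∋ B.
{F}: Y⊥B given {F} in G with Y→· removed — back-door holds.
P(B|do(Y)) = Σ_{F} P(B|Y,F)·P(F).

P(B|do(Y)): backdoor, adjust for {F}.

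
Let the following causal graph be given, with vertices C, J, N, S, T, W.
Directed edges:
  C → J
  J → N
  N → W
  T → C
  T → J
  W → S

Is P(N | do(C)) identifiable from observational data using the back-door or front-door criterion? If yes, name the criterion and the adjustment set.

P(N|do(C)): backdoor, adjust for {T}.

desc(C)\{C}={J,N,S,W}; candidates ⊆ {T}.
size 0: {}; under {} C still reaches {J,N,S,T,W} ∋ N.
{T}: C⊥N given {T} in G with C→· removed — back-door holds.
P(N|do(C)) = Σ_{T} P(N|C,T)·P(T).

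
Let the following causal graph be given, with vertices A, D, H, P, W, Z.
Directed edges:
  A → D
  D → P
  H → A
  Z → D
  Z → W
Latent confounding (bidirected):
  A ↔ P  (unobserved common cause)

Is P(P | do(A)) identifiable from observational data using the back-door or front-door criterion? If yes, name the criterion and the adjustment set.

desc(A)\{A}={D,P}; candidates ⊆ {H,W,Z}.
A↔P: latent back-door arc(s) into A.
size 0: {}; under {} A still reaches {H,P} ∋ P.
size 1: {H}, {W}, {Z}; under {H} A still reaches {P} ∋ P.
size 2: {H,W}, {H,Z}, {W,Z}; under {H,W} A still reaches {P} ∋ P.
A↔P cannot be blocked by any observed set — no back-door set.
{D}: (i) intercepts every directed A→P path; (ii) no back-door A→{D}; (iii) {A} blocks every back-door {D}→P. Front-door holds.
P(P|do(A)) = Σ_{D} P(D|A) Σ_{A'} P(P|D,A')P(A').

P(P|do(A)): frontdoor, adjust for {D}.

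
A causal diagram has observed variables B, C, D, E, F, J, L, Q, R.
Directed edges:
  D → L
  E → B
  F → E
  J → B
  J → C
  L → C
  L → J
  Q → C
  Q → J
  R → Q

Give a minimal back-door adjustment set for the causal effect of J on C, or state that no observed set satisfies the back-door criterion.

desc(J)\{J}={B,C}; candidates ⊆ {D,E,F,L,Q,R}.
size 0: {}; under {} J still reaches {C,D,L,Q,R} ∋ C.
size 1: {D}, {E}, {F} …(+3); under {D} J still reaches {C,L,Q,R} ∋ C.
{L,Q}: J⊥C given {L,Q} in G with J→· removed — back-door holds.

J→C: minimal back-door set {L, Q}.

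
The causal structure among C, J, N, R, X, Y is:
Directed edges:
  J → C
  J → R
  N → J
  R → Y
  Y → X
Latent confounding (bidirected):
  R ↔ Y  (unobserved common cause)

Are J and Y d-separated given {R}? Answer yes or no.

Bayes-Ball from J | {R} reaches {C,N,X,Y}.
Y ∈ reach(J|{R}) ⇒ J ⊥̸ Y | {R}.

No — J and Y are d-connected given {R}.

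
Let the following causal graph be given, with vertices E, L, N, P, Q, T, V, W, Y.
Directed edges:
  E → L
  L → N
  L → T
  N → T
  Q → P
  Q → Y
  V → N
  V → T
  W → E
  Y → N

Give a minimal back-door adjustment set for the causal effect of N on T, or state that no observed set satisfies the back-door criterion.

N→T: minimal back-door set {L, V}.

desc(N)\{N}={T}; candidates ⊆ {E,L,P,Q,V,W,Y}.
size 0: {}; under {} N still reaches {E,L,P,Q,T,V,W,Y} ∋ T.
size 1: {E}, {L}, {P} …(+4); under {E} N still reaches {L,P,Q,T,V,Y} ∋ T.
{L,V}: N⊥T given {L,V} in G with N→· removed — back-door holds.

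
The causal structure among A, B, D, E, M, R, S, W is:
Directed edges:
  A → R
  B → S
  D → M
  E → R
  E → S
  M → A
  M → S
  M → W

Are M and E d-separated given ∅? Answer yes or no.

Yes — M ⊥ E | ∅.

Bayes-Ball from M | ∅ reaches {A,D,R,S,W}.
E ∉ reach(M|∅) ⇒ M ⊥ E | ∅.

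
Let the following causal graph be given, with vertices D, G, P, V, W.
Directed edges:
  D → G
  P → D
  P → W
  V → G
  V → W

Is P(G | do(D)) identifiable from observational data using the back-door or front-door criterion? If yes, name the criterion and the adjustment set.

P(G|do(D)): backdoor, adjust for ∅.

desc(D)\{D}={G}; candidates ⊆ {P,V,W}.
∅: D⊥G given ∅ in G with D→· removed — back-door holds.
P(G|do(D)) = P(G|D) — no adjustment needed.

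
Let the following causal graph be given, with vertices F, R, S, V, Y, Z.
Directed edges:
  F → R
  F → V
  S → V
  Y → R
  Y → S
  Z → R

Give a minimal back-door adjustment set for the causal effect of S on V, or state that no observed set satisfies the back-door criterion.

S→V: minimal back-door set ∅.

desc(S)\{S}={V}; candidates ⊆ {F,R,Y,Z}.
∅: S⊥V given ∅ in G with S→· removed — back-door holds.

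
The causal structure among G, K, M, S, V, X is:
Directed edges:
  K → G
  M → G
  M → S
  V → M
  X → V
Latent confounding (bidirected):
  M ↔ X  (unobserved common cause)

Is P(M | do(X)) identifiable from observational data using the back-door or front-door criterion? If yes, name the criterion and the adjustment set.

desc(X)\{X}={G,M,S,V}; candidates ⊆ {K}.
X↔M: latent back-door arc(s) into X.
size 0: {}; under {} X still reaches {G,M,S} ∋ M.
size 1: {K}; under {K} X still reaches {G,M,S} ∋ M.
X↔M cannot be blocked by any observed set — no back-door set.
{V}: (i) intercepts every directed X→M path; (ii) no back-door X→{V}; (iii) {X} blocks every back-door {V}→M. Front-door holds.
P(M|do(X)) = Σ_{V} P(V|X) Σ_{X'} P(M|V,X')P(X').

P(M|do(X)): frontdoor, adjust for {V}.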